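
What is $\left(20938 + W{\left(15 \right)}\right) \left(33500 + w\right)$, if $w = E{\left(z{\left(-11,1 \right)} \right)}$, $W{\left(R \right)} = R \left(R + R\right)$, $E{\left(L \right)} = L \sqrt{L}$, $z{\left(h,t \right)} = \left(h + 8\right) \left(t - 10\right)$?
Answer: $716498000 + 1732428 \sqrt{3} \approx 7.195 \cdot 10^{8}$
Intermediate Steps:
$z{\left(h,t \right)} = \left(-10 + t\right) \left(8 + h\right)$ ($z{\left(h,t \right)} = \left(8 + h\right) \left(-10 + t\right) = \left(-10 + t\right) \left(8 + h\right)$)
$E{\left(L \right)} = L^{\frac{3}{2}}$
$W{\left(R \right)} = 2 R^{2}$ ($W{\left(R \right)} = R 2 R = 2 R^{2}$)
$w = 81 \sqrt{3}$ ($w = \left(-80 - -110 + 8 \cdot 1 - 11\right)^{\frac{3}{2}} = \left(-80 + 110 + 8 - 11\right)^{\frac{3}{2}} = 27^{\frac{3}{2}} = 81 \sqrt{3} \approx 140.3$)
$\left(20938 + W{\left(15 \right)}\right) \left(33500 + w\right) = \left(20938 + 2 \cdot 15^{2}\right) \left(33500 + 81 \sqrt{3}\right) = \left(20938 + 2 \cdot 225\right) \left(33500 + 81 \sqrt{3}\right) = \left(20938 + 450\right) \left(33500 + 81 \sqrt{3}\right) = 21388 \left(33500 + 81 \sqrt{3}\right) = 716498000 + 1732428 \sqrt{3}$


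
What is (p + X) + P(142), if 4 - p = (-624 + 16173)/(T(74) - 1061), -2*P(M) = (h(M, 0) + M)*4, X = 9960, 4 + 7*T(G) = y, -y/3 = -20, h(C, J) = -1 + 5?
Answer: 3400055/351 ≈ 9686.8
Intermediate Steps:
h(C, J) = 4
y = 60 (y = -3*(-20) = 60)
T(G) = 8 (T(G) = -4/7 + (⅐)*60 = -4/7 + 60/7 = 8)
P(M) = -8 - 2*M (P(M) = -(4 + M)*4/2 = -(16 + 4*M)/2 = -8 - 2*M)
p = 6587/351 (p = 4 - (-624 + 16173)/(8 - 1061) = 4 - 15549/(-1053) = 4 - 15549*(-1)/1053 = 4 - 1*(-5183/351) = 4 + 5183/351 = 6587/351 ≈ 18.766)
(p + X) + P(142) = (6587/351 + 9960) + (-8 - 2*142) = 3502547/351 + (-8 - 284) = 3502547/351 - 292 = 3400055/351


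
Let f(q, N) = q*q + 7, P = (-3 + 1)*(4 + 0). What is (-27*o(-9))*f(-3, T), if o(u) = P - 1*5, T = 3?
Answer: 5616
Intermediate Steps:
P = -8 (P = -2*4 = -8)
f(q, N) = 7 + q**2 (f(q, N) = q**2 + 7 = 7 + q**2)
o(u) = -13 (o(u) = -8 - 1*5 = -8 - 5 = -13)
(-27*o(-9))*f(-3, T) = (-27*(-13))*(7 + (-3)**2) = 351*(7 + 9) = 351*16 = 5616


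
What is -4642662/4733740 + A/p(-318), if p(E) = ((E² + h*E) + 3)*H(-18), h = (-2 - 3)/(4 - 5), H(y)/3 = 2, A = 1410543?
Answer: 54228387998/39265189865 ≈ 1.3811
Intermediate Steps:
H(y) = 6 (H(y) = 3*2 = 6)
h = 5 (h = -5/(-1) = -5*(-1) = 5)
p(E) = 18 + 6*E² + 30*E (p(E) = ((E² + 5*E) + 3)*6 = (3 + E² + 5*E)*6 = 18 + 6*E² + 30*E)
-4642662/4733740 + A/p(-318) = -4642662/4733740 + 1410543/(18 + 6*(-318)² + 30*(-318)) = -4642662*1/4733740 + 1410543/(18 + 6*101124 - 9540) = -2321331/2366870 + 1410543/(18 + 606744 - 9540) = -2321331/2366870 + 1410543/597222 = -2321331/2366870 + 1410543*(1/597222) = -2321331/2366870 + 156727/66358 = 54228387998/39265189865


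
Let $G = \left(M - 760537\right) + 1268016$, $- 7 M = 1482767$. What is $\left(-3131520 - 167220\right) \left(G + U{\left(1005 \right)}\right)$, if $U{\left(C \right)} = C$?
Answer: $- \frac{6850232757540}{7} \approx -9.786 \cdot 10^{11}$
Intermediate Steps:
$M = - \frac{1482767}{7}$ ($M = \left(- \frac{1}{7}\right) 1482767 = - \frac{1482767}{7} \approx -2.1182 \cdot 10^{5}$)
$G = \frac{2069586}{7}$ ($G = \left(- \frac{1482767}{7} - 760537\right) + 1268016 = - \frac{6806526}{7} + 1268016 = \frac{2069586}{7} \approx 2.9566 \cdot 10^{5}$)
$\left(-3131520 - 167220\right) \left(G + U{\left(1005 \right)}\right) = \left(-3131520 - 167220\right) \left(\frac{2069586}{7} + 1005\right) = \left(-3298740\right) \frac{2076621}{7} = - \frac{6850232757540}{7}$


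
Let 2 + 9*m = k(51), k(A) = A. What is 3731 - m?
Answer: 33530/9 ≈ 3725.6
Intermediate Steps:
m = 49/9 (m = -2/9 + (1/9)*51 = -2/9 + 17/3 = 49/9 ≈ 5.4444)
3731 - m = 3731 - 1*49/9 = 3731 - 49/9 = 33530/9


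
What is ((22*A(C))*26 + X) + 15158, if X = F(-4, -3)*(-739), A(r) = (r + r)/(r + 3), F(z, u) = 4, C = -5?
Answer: 15062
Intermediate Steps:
A(r) = 2*r/(3 + r) (A(r) = (2*r)/(3 + r) = 2*r/(3 + r))
X = -2956 (X = 4*(-739) = -2956)
((22*A(C))*26 + X) + 15158 = ((22*(2*(-5)/(3 - 5)))*26 - 2956) + 15158 = ((22*(2*(-5)/(-2)))*26 - 2956) + 15158 = ((22*(2*(-5)*(-1/2)))*26 - 2956) + 15158 = ((22*5)*26 - 2956) + 15158 = (110*26 - 2956) + 15158 = (2860 - 2956) + 15158 = -96 + 15158 = 15062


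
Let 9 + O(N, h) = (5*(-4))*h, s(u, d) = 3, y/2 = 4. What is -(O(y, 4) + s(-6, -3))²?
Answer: -7396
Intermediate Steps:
y = 8 (y = 2*4 = 8)
O(N, h) = -9 - 20*h (O(N, h) = -9 + (5*(-4))*h = -9 - 20*h)
-(O(y, 4) + s(-6, -3))² = -((-9 - 20*4) + 3)² = -((-9 - 80) + 3)² = -(-89 + 3)² = -1*(-86)² = -1*7396 = -7396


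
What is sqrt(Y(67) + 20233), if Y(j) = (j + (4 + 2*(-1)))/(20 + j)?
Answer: 2*sqrt(4254155)/29 ≈ 142.25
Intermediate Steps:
Y(j) = (2 + j)/(20 + j) (Y(j) = (j + (4 - 2))/(20 + j) = (j + 2)/(20 + j) = (2 + j)/(20 + j))
sqrt(Y(67) + 20233) = sqrt((2 + 67)/(20 + 67) + 20233) = sqrt(69/87 + 20233) = sqrt((1/87)*69 + 20233) = sqrt(23/29 + 20233) = sqrt(586780/29) = 2*sqrt(4254155)/29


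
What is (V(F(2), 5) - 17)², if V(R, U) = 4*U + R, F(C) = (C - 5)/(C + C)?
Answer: 81/16 ≈ 5.0625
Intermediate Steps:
F(C) = (-5 + C)/(2*C) (F(C) = (-5 + C)/((2*C)) = (-5 + C)*(1/(2*C)) = (-5 + C)/(2*C))
V(R, U) = R + 4*U
(V(F(2), 5) - 17)² = (((½)*(-5 + 2)/2 + 4*5) - 17)² = (((½)*(½)*(-3) + 20) - 17)² = ((-¾ + 20) - 17)² = (77/4 - 17)² = (9/4)² = 81/16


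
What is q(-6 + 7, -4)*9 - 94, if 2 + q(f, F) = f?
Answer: -103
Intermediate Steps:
q(f, F) = -2 + f
q(-6 + 7, -4)*9 - 94 = (-2 + (-6 + 7))*9 - 94 = (-2 + 1)*9 - 94 = -1*9 - 94 = -9 - 94 = -103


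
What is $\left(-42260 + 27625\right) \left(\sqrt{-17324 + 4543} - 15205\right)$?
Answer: $222525175 - 14635 i \sqrt{12781} \approx 2.2253 \cdot 10^{8} - 1.6545 \cdot 10^{6} i$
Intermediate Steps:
$\left(-42260 + 27625\right) \left(\sqrt{-17324 + 4543} - 15205\right) = - 14635 \left(\sqrt{-12781} - 15205\right) = - 14635 \left(i \sqrt{12781} - 15205\right) = - 14635 \left(-15205 + i \sqrt{12781}\right) = 222525175 - 14635 i \sqrt{12781}$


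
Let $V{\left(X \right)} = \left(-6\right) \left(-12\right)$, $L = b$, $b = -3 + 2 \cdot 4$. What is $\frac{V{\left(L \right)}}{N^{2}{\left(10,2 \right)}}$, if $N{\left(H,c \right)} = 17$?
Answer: $\frac{72}{289} \approx 0.24914$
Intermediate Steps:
$b = 5$ ($b = -3 + 8 = 5$)
$L = 5$
$V{\left(X \right)} = 72$
$\frac{V{\left(L \right)}}{N^{2}{\left(10,2 \right)}} = \frac{72}{17^{2}} = \frac{72}{289}$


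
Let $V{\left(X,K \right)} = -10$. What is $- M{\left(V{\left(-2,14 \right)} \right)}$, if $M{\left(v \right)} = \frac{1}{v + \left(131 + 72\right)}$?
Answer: $- \frac{1}{193} \approx -0.0051813$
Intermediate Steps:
$M{\left(v \right)} = \frac{1}{203 + v}$ ($M{\left(v \right)} = \frac{1}{v + 203} = \frac{1}{203 + v}$)
$- M{\left(V{\left(-2,14 \right)} \right)} = - \frac{1}{203 - 10} = - \frac{1}{193}$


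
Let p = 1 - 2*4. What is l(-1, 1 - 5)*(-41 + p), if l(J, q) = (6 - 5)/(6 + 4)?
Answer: -24/5 ≈ -4.8000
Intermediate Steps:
l(J, q) = 1/10
p = -7 (p = 1 - 8 = -7)
l(-1, 1 - 5)*(-41 + p) = (-41 - 7)/10 = (1/10)*(-48) = -24/5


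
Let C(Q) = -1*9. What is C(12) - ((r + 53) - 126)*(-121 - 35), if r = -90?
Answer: -25437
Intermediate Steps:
C(Q) = -9
C(12) - ((r + 53) - 126)*(-121 - 35) = -9 - ((-90 + 53) - 126)*(-121 - 35) = -9 - (-37 - 126)*(-156) = -9 - (-163)*(-156) = -9 - 1*25428 = -9 - 25428 = -25437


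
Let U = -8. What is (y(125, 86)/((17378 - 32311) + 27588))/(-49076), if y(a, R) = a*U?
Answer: 50/31052839 ≈ 1.6102e-6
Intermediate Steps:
y(a, R) = -8*a (y(a, R) = a*(-8) = -8*a)
(y(125, 86)/((17378 - 32311) + 27588))/(-49076) = ((-8*125)/((17378 - 32311) + 27588))/(-49076) = -1000/(-14933 + 27588)*(-1/49076) = -1000/12655*(-1/49076) = -1000*1/12655*(-1/49076) = -200/2531*(-1/49076) = 50/31052839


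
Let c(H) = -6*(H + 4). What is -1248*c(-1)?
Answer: 22464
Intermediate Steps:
c(H) = -24 - 6*H (c(H) = -6*(4 + H) = -24 - 6*H)
-1248*c(-1) = -1248*(-24 - 6*(-1)) = -1248*(-24 + 6) = -1248*(-18) = 22464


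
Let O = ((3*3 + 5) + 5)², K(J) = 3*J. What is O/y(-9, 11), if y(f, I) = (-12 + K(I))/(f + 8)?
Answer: -361/21 ≈ -17.190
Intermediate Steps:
O = 361 (O = ((9 + 5) + 5)² = (14 + 5)² = 19² = 361)
y(f, I) = (-12 + 3*I)/(8 + f) (y(f, I) = (-12 + 3*I)/(f + 8) = (-12 + 3*I)/(8 + f))
O/y(-9, 11) = 361/((3*(-4 + 11)/(8 - 9))) = 361/((3*7/(-1))) = 361/((3*(-1)*7)) = 361/(-21) = 361*(-1/21) = -361/21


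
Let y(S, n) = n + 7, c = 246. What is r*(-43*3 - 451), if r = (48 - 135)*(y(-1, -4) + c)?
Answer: 12564540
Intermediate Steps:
y(S, n) = 7 + n
r = -21663 (r = (48 - 135)*((7 - 4) + 246) = -87*(3 + 246) = -87*249 = -21663)
r*(-43*3 - 451) = -21663*(-43*3 - 451) = -21663*(-129 - 451) = -21663*(-580) = 12564540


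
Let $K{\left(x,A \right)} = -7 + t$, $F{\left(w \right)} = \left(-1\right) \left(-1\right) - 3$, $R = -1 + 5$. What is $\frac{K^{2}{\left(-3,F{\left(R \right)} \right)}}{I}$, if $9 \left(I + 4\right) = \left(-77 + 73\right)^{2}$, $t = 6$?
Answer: $- \frac{9}{20} \approx -0.45$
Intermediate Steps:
$I = - \frac{20}{9}$ ($I = -4 + \frac{\left(-77 + 73\right)^{2}}{9} = -4 + \frac{\left(-4\right)^{2}}{9} = -4 + \frac{1}{9} \cdot 16 = -4 + \frac{16}{9} = - \frac{20}{9} \approx -2.2222$)
$R = 4$
$F{\left(w \right)} = -2$ ($F{\left(w \right)} = 1 - 3 = -2$)
$K{\left(x,A \right)} = -1$ ($K{\left(x,A \right)} = -7 + 6 = -1$)
$\frac{K^{2}{\left(-3,F{\left(R \right)} \right)}}{I} = \frac{\left(-1\right)^{2}}{- \frac{20}{9}} = 1 \left(- \frac{9}{20}\right) = - \frac{9}{20}$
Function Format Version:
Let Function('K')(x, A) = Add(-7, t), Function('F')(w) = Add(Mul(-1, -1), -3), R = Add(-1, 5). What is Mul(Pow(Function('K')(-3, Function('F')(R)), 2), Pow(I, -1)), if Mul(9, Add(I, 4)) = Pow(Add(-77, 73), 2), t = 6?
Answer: Rational(-9, 20) ≈ -0.45000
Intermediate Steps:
I = Rational(-20, 9) (I = Add(-4, Mul(Rational(1, 9), Pow(Add(-77, 73), 2))) = Add(-4, Mul(Rational(1, 9), Pow(-4, 2))) = Add(-4, Mul(Rational(1, 9), 16)) = Add(-4, Rational(16, 9)) = Rational(-20, 9) ≈ -2.2222)
R = 4
Function('F')(w) = -2 (Function('F')(w) = Add(1, -3) = -2)
Function('K')(x, A) = -1 (Function('K')(x, A) = Add(-7, 6) = -1)
Mul(Pow(Function('K')(-3, Function('F')(R)), 2), Pow(I, -1)) = Mul(Pow(-1, 2), Pow(Rational(-20, 9), -1)) = Mul(1, Rational(-9, 20)) = Rational(-9, 20)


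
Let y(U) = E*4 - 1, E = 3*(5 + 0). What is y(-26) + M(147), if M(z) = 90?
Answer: 149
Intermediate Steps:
E = 15 (E = 3*5 = 15)
y(U) = 59 (y(U) = 15*4 - 1 = 60 - 1 = 59)
y(-26) + M(147) = 59 + 90 = 149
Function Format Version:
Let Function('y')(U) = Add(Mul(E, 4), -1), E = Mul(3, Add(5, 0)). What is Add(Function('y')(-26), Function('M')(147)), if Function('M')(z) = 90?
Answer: 149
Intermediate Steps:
E = 15 (E = Mul(3, 5) = 15)
Function('y')(U) = 59 (Function('y')(U) = Add(Mul(15, 4), -1) = Add(60, -1) = 59)
Add(Function('y')(-26), Function('M')(147)) = Add(59, 90) = 149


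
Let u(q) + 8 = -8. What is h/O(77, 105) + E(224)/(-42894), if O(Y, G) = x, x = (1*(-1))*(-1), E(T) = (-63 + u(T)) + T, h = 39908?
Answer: 1711813607/42894 ≈ 39908.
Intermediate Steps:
u(q) = -16 (u(q) = -8 - 8 = -16)
E(T) = -79 + T (E(T) = (-63 - 16) + T = -79 + T)
x = 1 (x = -1*(-1) = 1)
O(Y, G) = 1
h/O(77, 105) + E(224)/(-42894) = 39908/1 + (-79 + 224)/(-42894) = 39908*1 + 145*(-1/42894) = 39908 - 145/42894 = 1711813607/42894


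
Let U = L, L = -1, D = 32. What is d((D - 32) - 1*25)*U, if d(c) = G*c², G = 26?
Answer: -16250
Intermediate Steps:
U = -1
d(c) = 26*c²
d((D - 32) - 1*25)*U = (26*((32 - 32) - 1*25)²)*(-1) = (26*(0 - 25)²)*(-1) = (26*(-25)²)*(-1) = (26*625)*(-1) = 16250*(-1) = -16250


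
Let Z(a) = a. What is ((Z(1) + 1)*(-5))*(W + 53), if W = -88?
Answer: 350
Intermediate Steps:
((Z(1) + 1)*(-5))*(W + 53) = ((1 + 1)*(-5))*(-88 + 53) = (2*(-5))*(-35) = -10*(-35) = 350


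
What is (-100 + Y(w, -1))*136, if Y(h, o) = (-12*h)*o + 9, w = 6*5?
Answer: 36584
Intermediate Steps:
w = 30
Y(h, o) = 9 - 12*h*o (Y(h, o) = -12*h*o + 9 = 9 - 12*h*o)
(-100 + Y(w, -1))*136 = (-100 + (9 - 12*30*(-1)))*136 = (-100 + (9 + 360))*136 = (-100 + 369)*136 = 269*136 = 36584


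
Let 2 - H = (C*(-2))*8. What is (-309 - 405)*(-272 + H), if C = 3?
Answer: 158508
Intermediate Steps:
H = 50 (H = 2 - 3*(-2)*8 = 2 - (-6)*8 = 2 - 1*(-48) = 2 + 48 = 50)
(-309 - 405)*(-272 + H) = (-309 - 405)*(-272 + 50) = -714*(-222) = 158508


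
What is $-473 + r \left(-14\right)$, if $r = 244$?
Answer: $-3889$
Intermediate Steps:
$-473 + r \left(-14\right) = -473 + 244 \left(-14\right) = -473 - 3416 = -3889$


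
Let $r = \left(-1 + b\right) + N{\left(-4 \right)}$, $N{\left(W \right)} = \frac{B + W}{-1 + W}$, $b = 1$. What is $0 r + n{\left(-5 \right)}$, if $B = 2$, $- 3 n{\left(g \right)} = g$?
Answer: $\frac{5}{3} \approx 1.6667$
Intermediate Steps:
$n{\left(g \right)} = - \frac{g}{3}$
$N{\left(W \right)} = \frac{2 + W}{-1 + W}$
$r = \frac{2}{5}$ ($r = \left(-1 + 1\right) + \frac{2 - 4}{-1 - 4} = 0 + \frac{1}{-5} \left(-2\right) = 0 - - \frac{2}{5} = 0 + \frac{2}{5} = \frac{2}{5} \approx 0.4$)
$0 r + n{\left(-5 \right)} = 0 \cdot \frac{2}{5} - - \frac{5}{3} = 0 + \frac{5}{3} = \frac{5}{3}$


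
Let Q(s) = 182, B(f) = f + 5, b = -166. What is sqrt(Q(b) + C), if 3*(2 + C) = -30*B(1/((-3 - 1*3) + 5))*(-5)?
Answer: 2*sqrt(95) ≈ 19.494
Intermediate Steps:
B(f) = 5 + f
C = 198 (C = -2 + (-30*(5 + 1/((-3 - 1*3) + 5))*(-5))/3 = -2 + (-30*(5 + 1/((-3 - 3) + 5))*(-5))/3 = -2 + (-30*(5 + 1/(-6 + 5))*(-5))/3 = -2 + (-30*(5 + 1/(-1))*(-5))/3 = -2 + (-30*(5 - 1)*(-5))/3 = -2 + (-30*4*(-5))/3 = -2 + (-120*(-5))/3 = -2 + (1/3)*600 = -2 + 200 = 198)
sqrt(Q(b) + C) = sqrt(182 + 198) = sqrt(380) = 2*sqrt(95)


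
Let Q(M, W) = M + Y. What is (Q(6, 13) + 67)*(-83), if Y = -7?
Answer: -5478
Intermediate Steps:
Q(M, W) = -7 + M (Q(M, W) = M - 7 = -7 + M)
(Q(6, 13) + 67)*(-83) = ((-7 + 6) + 67)*(-83) = (-1 + 67)*(-83) = 66*(-83) = -5478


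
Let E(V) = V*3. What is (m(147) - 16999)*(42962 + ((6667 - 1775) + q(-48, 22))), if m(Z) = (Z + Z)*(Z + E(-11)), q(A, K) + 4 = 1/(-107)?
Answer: 84566197633/107 ≈ 7.9034e+8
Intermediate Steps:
E(V) = 3*V
q(A, K) = -429/107 (q(A, K) = -4 + 1/(-107) = -4 - 1/107 = -429/107)
m(Z) = 2*Z*(-33 + Z) (m(Z) = (Z + Z)*(Z + 3*(-11)) = (2*Z)*(Z - 33) = (2*Z)*(-33 + Z) = 2*Z*(-33 + Z))
(m(147) - 16999)*(42962 + ((6667 - 1775) + q(-48, 22))) = (2*147*(-33 + 147) - 16999)*(42962 + ((6667 - 1775) - 429/107)) = (2*147*114 - 16999)*(42962 + (4892 - 429/107)) = (33516 - 16999)*(42962 + 523015/107) = 16517*(5119949/107) = 84566197633/107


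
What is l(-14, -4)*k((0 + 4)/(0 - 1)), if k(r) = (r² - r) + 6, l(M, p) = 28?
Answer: 728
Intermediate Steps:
k(r) = 6 + r² - r
l(-14, -4)*k((0 + 4)/(0 - 1)) = 28*(6 + ((0 + 4)/(0 - 1))² - (0 + 4)/(0 - 1)) = 28*(6 + (4/(-1))² - 4/(-1)) = 28*(6 + (4*(-1))² - 4*(-1)) = 28*(6 + (-4)² - 1*(-4)) = 28*(6 + 16 + 4) = 28*26 = 728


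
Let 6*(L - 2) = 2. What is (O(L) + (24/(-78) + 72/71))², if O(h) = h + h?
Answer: 221354884/7667361 ≈ 28.870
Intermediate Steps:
L = 7/3 (L = 2 + (⅙)*2 = 2 + ⅓ = 7/3 ≈ 2.3333)
O(h) = 2*h
(O(L) + (24/(-78) + 72/71))² = (2*(7/3) + (24/(-78) + 72/71))² = (14/3 + (24*(-1/78) + 72*(1/71)))² = (14/3 + (-4/13 + 72/71))² = (14/3 + 652/923)² = (14878/2769)² = 221354884/7667361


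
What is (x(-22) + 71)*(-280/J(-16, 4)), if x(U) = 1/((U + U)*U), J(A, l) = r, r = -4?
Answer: 2405515/484 ≈ 4970.1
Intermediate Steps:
J(A, l) = -4
x(U) = 1/(2*U²) (x(U) = 1/(((2*U))*U) = (1/(2*U))/U = 1/(2*U²))
(x(-22) + 71)*(-280/J(-16, 4)) = ((½)/(-22)² + 71)*(-280/(-4)) = ((½)*(1/484) + 71)*(-280*(-¼)) = (1/968 + 71)*70 = (68729/968)*70 = 2405515/484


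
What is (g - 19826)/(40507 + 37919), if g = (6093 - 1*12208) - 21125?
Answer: -23533/39213 ≈ -0.60013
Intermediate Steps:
g = -27240 (g = (6093 - 12208) - 21125 = -6115 - 21125 = -27240)
(g - 19826)/(40507 + 37919) = (-27240 - 19826)/(40507 + 37919) = -47066/78426 = -47066*1/78426 = -23533/39213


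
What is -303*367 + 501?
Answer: -110700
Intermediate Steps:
-303*367 + 501 = -111201 + 501 = -110700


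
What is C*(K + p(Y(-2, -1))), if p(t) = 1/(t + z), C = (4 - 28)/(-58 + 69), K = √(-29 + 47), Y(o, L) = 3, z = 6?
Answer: -8/33 - 72*√2/11 ≈ -9.4991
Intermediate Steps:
K = 3*√2 (K = √18 = 3*√2 ≈ 4.2426)
C = -24/11 ≈ -2.1818
p(t) = 1/(6 + t) (p(t) = 1/(t + 6) = 1/(6 + t))
C*(K + p(Y(-2, -1))) = -24*(3*√2 + 1/(6 + 3))/11 = -24*(3*√2 + 1/9)/11 = -24*(3*√2 + ⅑)/11 = -24*(⅑ + 3*√2)/11 = -8/33 - 72*√2/11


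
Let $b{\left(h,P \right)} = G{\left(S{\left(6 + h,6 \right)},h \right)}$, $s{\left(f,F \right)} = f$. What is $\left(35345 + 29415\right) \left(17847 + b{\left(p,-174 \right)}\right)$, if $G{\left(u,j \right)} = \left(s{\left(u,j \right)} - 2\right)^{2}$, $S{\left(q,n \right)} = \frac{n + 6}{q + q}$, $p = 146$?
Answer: $\frac{834646898935}{722} \approx 1.156 \cdot 10^{9}$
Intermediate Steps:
$S{\left(q,n \right)} = \frac{6 + n}{2 q}$
$G{\left(u,j \right)} = \left(-2 + u\right)^{2}$ ($G{\left(u,j \right)} = \left(u - 2\right)^{2} = \left(-2 + u\right)^{2}$)
$b{\left(h,P \right)} = \left(-2 + \frac{6}{6 + h}\right)^{2}$ ($b{\left(h,P \right)} = \left(-2 + \frac{6 + 6}{2 \left(6 + h\right)}\right)^{2} = \left(-2 + \frac{1}{2} \frac{1}{6 + h} 12\right)^{2} = \left(-2 + \frac{6}{6 + h}\right)^{2}$)
$\left(35345 + 29415\right) \left(17847 + b{\left(p,-174 \right)}\right) = \left(35345 + 29415\right) \left(17847 + \frac{4 \left(3 + 146\right)^{2}}{\left(6 + 146\right)^{2}}\right) = 64760 \left(17847 + \frac{4 \cdot 149^{2}}{23104}\right) = 64760 \left(17847 + 4 \cdot 22201 \cdot \frac{1}{23104}\right) = 64760 \left(17847 + \frac{22201}{5776}\right) = 64760 \cdot \frac{103106473}{5776} = \frac{834646898935}{722}$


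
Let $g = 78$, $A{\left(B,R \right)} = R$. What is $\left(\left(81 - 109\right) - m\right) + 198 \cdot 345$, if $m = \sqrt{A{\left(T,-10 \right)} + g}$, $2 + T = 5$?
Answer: $68282 - 2 \sqrt{17} \approx 68274.0$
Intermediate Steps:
$T = 3$ ($T = -2 + 5 = 3$)
$m = 2 \sqrt{17}$ ($m = \sqrt{-10 + 78} = \sqrt{68} = 2 \sqrt{17} \approx 8.2462$)
$\left(\left(81 - 109\right) - m\right) + 198 \cdot 345 = \left(\left(81 - 109\right) - 2 \sqrt{17}\right) + 198 \cdot 345 = \left(-28 - 2 \sqrt{17}\right) + 68310 = 68282 - 2 \sqrt{17}$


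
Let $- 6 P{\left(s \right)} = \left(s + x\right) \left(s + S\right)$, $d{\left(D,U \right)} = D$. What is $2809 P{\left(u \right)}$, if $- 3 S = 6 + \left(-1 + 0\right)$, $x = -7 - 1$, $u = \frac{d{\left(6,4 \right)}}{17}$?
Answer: $- \frac{12233195}{2601} \approx -4703.3$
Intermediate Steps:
$u = \frac{6}{17} \approx 0.35294$
$x = -8$ ($x = -7 - 1 = -8$)
$S = - \frac{5}{3}$ ($S = - \frac{6 + \left(-1 + 0\right)}{3} = - \frac{6 - 1}{3} = \left(- \frac{1}{3}\right) 5 = - \frac{5}{3} \approx -1.6667$)
$P{\left(s \right)} = - \frac{\left(-8 + s\right) \left(- \frac{5}{3} + s\right)}{6}$ ($P{\left(s \right)} = - \frac{\left(s - 8\right) \left(s - \frac{5}{3}\right)}{6} = - \frac{\left(-8 + s\right) \left(- \frac{5}{3} + s\right)}{6}$)
$2809 P{\left(u \right)} = 2809 \left(- \frac{20}{9} - \frac{\left(\frac{6}{17}\right)^{2}}{6} + \frac{29}{18} \cdot \frac{6}{17}\right) = 2809 \left(- \frac{20}{9} - \frac{6}{289} + \frac{29}{51}\right) = 2809 \left(- \frac{4355}{2601}\right) = - \frac{12233195}{2601}$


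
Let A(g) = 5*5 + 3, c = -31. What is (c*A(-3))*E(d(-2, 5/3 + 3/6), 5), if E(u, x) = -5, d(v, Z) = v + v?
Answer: 4340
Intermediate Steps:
d(v, Z) = 2*v
A(g) = 28 (A(g) = 25 + 3 = 28)
(c*A(-3))*E(d(-2, 5/3 + 3/6), 5) = -31*28*(-5) = -868*(-5) = 4340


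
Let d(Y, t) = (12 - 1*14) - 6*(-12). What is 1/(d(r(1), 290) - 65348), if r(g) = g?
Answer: -1/65278 ≈ -1.5319e-5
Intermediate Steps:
d(Y, t) = 70 (d(Y, t) = (12 - 14) - 1*(-72) = -2 + 72 = 70)
1/(d(r(1), 290) - 65348) = 1/(70 - 65348) = 1/(-65278) = -1/65278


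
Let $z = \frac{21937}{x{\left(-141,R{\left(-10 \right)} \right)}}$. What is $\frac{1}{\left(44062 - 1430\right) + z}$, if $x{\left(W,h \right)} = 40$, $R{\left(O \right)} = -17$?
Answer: $\frac{40}{1727217} \approx 2.3159 \cdot 10^{-5}$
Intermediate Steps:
$z = \frac{21937}{40} \approx 548.42$
$\frac{1}{\left(44062 - 1430\right) + z} = \frac{1}{\left(44062 - 1430\right) + \frac{21937}{40}} = \frac{1}{42632 + \frac{21937}{40}} = \frac{1}{\frac{1727217}{40}} = \frac{40}{1727217}$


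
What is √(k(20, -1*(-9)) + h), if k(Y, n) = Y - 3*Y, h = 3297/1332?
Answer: I*√1849371/222 ≈ 6.1257*I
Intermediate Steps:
h = 1099/444 (h = 3297*(1/1332) = 1099/444 ≈ 2.4752)
k(Y, n) = -2*Y
√(k(20, -1*(-9)) + h) = √(-2*20 + 1099/444) = √(-40 + 1099/444) = √(-16661/444) = I*√1849371/222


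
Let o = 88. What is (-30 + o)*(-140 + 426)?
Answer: 16588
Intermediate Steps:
(-30 + o)*(-140 + 426) = (-30 + 88)*(-140 + 426) = 58*286 = 16588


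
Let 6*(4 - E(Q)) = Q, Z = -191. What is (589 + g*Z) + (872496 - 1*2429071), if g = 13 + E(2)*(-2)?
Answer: -4671205/3 ≈ -1.5571e+6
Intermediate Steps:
E(Q) = 4 - Q/6
g = 17/3 (g = 13 + (4 - ⅙*2)*(-2) = 13 + (4 - ⅓)*(-2) = 13 + (11/3)*(-2) = 13 - 22/3 = 17/3 ≈ 5.6667)
(589 + g*Z) + (872496 - 1*2429071) = (589 + (17/3)*(-191)) + (872496 - 1*2429071) = (589 - 3247/3) + (872496 - 2429071) = -1480/3 - 1556575 = -4671205/3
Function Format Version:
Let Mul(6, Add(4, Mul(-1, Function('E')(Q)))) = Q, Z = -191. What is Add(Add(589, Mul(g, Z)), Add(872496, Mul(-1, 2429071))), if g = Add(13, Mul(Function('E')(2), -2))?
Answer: Rational(-4671205, 3) ≈ -1.5571e+6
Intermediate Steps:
Function('E')(Q) = Add(4, Mul(Rational(-1, 6), Q))
g = Rational(17, 3) (g = Add(13, Mul(Add(4, Mul(Rational(-1, 6), 2)), -2)) = Add(13, Mul(Add(4, Rational(-1, 3)), -2)) = Add(13, Mul(Rational(11, 3), -2)) = Add(13, Rational(-22, 3)) = Rational(17, 3) ≈ 5.6667)
Add(Add(589, Mul(g, Z)), Add(872496, Mul(-1, 2429071))) = Add(Add(589, Mul(Rational(17, 3), -191)), Add(872496, Mul(-1, 2429071))) = Add(Add(589, Rational(-3247, 3)), Add(872496, -2429071)) = Add(Rational(-1480, 3), -1556575) = Rational(-4671205, 3)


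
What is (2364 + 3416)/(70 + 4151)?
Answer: 5780/4221 ≈ 1.3693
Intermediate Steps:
(2364 + 3416)/(70 + 4151) = 5780/4221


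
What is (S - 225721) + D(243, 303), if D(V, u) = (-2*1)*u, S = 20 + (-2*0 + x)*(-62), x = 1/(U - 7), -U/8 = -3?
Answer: -3847281/17 ≈ -2.2631e+5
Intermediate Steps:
U = 24 (U = -8*(-3) = 24)
x = 1/17 (x = 1/(24 - 7) = 1/17 ≈ 0.058824)
S = 278/17 (S = 20 + (-2*0 + 1/17)*(-62) = 20 + (0 + 1/17)*(-62) = 20 + (1/17)*(-62) = 20 - 62/17 = 278/17 ≈ 16.353)
D(V, u) = -2*u
(S - 225721) + D(243, 303) = (278/17 - 225721) - 2*303 = -3836979/17 - 606 = -3847281/17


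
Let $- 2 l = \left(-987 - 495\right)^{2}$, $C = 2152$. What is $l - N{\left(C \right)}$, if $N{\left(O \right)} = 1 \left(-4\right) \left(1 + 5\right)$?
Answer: $-1098138$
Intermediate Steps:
$l = -1098162$ ($l = - \frac{\left(-987 - 495\right)^{2}}{2} = - \frac{\left(-1482\right)^{2}}{2} = \left(- \frac{1}{2}\right) 2196324 = -1098162$)
$N{\left(O \right)} = -24$ ($N{\left(O \right)} = \left(-4\right) 6 = -24$)
$l - N{\left(C \right)} = -1098162 - -24 = -1098162 + 24 = -1098138$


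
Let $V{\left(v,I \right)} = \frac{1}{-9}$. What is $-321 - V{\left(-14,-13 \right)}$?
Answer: $- \frac{2888}{9} \approx -320.89$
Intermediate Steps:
$V{\left(v,I \right)} = - \frac{1}{9}$
$-321 - V{\left(-14,-13 \right)} = -321 - - \frac{1}{9} = -321 + \frac{1}{9} = - \frac{2888}{9}$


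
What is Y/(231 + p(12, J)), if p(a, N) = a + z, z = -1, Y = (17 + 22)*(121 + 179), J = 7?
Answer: 5850/121 ≈ 48.347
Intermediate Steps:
Y = 11700 (Y = 39*300 = 11700)
p(a, N) = -1 + a (p(a, N) = a - 1 = -1 + a)
Y/(231 + p(12, J)) = 11700/(231 + (-1 + 12)) = 11700/(231 + 11) = 11700/242 = (1/242)*11700 = 5850/121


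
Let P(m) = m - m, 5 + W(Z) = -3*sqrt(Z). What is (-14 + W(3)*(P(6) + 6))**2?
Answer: 2908 + 1584*sqrt(3) ≈ 5651.6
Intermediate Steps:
W(Z) = -5 - 3*sqrt(Z)
P(m) = 0
(-14 + W(3)*(P(6) + 6))**2 = (-14 + (-5 - 3*sqrt(3))*(0 + 6))**2 = (-14 + (-5 - 3*sqrt(3))*6)**2 = (-14 + (-30 - 18*sqrt(3)))**2 = (-44 - 18*sqrt(3))**2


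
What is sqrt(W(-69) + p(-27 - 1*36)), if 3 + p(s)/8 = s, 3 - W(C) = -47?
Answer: I*sqrt(478) ≈ 21.863*I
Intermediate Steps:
W(C) = 50 (W(C) = 3 - 1*(-47) = 3 + 47 = 50)
p(s) = -24 + 8*s
sqrt(W(-69) + p(-27 - 1*36)) = sqrt(50 + (-24 + 8*(-27 - 1*36))) = sqrt(50 + (-24 + 8*(-27 - 36))) = sqrt(50 + (-24 + 8*(-63))) = sqrt(50 + (-24 - 504)) = sqrt(50 - 528) = sqrt(-478) = I*sqrt(478)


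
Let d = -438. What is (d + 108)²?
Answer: 108900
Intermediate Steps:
(d + 108)² = (-438 + 108)² = (-330)² = 108900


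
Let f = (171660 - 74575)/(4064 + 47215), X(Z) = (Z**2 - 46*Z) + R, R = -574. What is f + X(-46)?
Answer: 187675667/51279 ≈ 3659.9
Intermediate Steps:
X(Z) = -574 + Z**2 - 46*Z (X(Z) = (Z**2 - 46*Z) - 574 = -574 + Z**2 - 46*Z)
f = 97085/51279 ≈ 1.8933
f + X(-46) = 97085/51279 + (-574 + (-46)**2 - 46*(-46)) = 97085/51279 + (-574 + 2116 + 2116) = 97085/51279 + 3658 = 187675667/51279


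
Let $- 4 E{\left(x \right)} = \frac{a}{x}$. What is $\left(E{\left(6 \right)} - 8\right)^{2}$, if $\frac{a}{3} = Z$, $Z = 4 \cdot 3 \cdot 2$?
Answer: $121$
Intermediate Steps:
$Z = 24$ ($Z = 12 \cdot 2 = 24$)
$a = 72$ ($a = 3 \cdot 24 = 72$)
$E{\left(x \right)} = - \frac{18}{x}$ ($E{\left(x \right)} = - \frac{72 \frac{1}{x}}{4} = - \frac{18}{x}$)
$\left(E{\left(6 \right)} - 8\right)^{2} = \left(- \frac{18}{6} - 8\right)^{2} = \left(\left(-18\right) \frac{1}{6} - 8\right)^{2} = \left(-3 - 8\right)^{2} = \left(-11\right)^{2} = 121$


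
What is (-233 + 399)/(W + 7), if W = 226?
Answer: 166/233 ≈ 0.71245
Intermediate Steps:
(-233 + 399)/(W + 7) = (-233 + 399)/(226 + 7) = 166/233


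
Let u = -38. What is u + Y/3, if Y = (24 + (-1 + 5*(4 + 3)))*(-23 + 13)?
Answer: -694/3 ≈ -231.33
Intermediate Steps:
Y = -580 (Y = (24 + (-1 + 5*7))*(-10) = (24 + (-1 + 35))*(-10) = (24 + 34)*(-10) = 58*(-10) = -580)
u + Y/3 = -38 - 580/3 = -694/3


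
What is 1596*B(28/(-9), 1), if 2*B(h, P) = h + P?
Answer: -5054/3 ≈ -1684.7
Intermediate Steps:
B(h, P) = P/2 + h/2 (B(h, P) = (h + P)/2 = (P + h)/2 = P/2 + h/2)
1596*B(28/(-9), 1) = 1596*((1/2)*1 + (28/(-9))/2) = 1596*(1/2 + (28*(-1/9))/2) = 1596*(1/2 + (1/2)*(-28/9)) = 1596*(1/2 - 14/9) = 1596*(-19/18) = -5054/3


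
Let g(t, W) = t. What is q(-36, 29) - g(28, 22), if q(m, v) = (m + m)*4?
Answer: -316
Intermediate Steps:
q(m, v) = 8*m (q(m, v) = (2*m)*4 = 8*m)
q(-36, 29) - g(28, 22) = 8*(-36) - 1*28 = -288 - 28 = -316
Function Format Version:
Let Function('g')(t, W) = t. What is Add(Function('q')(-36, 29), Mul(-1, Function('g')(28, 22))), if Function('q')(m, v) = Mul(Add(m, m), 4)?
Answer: -316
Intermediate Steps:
Function('q')(m, v) = Mul(8, m) (Function('q')(m, v) = Mul(Mul(2, m), 4) = Mul(8, m))
Add(Function('q')(-36, 29), Mul(-1, Function('g')(28, 22))) = Add(Mul(8, -36), Mul(-1, 28)) = Add(-288, -28) = -316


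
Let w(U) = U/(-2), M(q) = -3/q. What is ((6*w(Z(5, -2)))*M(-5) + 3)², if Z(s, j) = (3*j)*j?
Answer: 8649/25 ≈ 345.96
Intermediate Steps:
Z(s, j) = 3*j²
w(U) = -U/2 (w(U) = U*(-½) = -U/2)
((6*w(Z(5, -2)))*M(-5) + 3)² = ((6*(-3*(-2)²/2))*(-3/(-5)) + 3)² = ((6*(-3*4/2))*(-3*(-⅕)) + 3)² = ((6*(-½*12))*(⅗) + 3)² = ((6*(-6))*(⅗) + 3)² = (-36*⅗ + 3)² = (-108/5 + 3)² = (-93/5)² = 8649/25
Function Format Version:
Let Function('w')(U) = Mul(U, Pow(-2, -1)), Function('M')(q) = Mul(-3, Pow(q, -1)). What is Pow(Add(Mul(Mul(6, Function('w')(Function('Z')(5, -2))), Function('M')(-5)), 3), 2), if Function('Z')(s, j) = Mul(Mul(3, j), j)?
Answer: Rational(8649, 25) ≈ 345.96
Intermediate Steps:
Function('Z')(s, j) = Mul(3, Pow(j, 2))
Function('w')(U) = Mul(Rational(-1, 2), U) (Function('w')(U) = Mul(U, Rational(-1, 2)) = Mul(Rational(-1, 2), U))
Pow(Add(Mul(Mul(6, Function('w')(Function('Z')(5, -2))), Function('M')(-5)), 3), 2) = Pow(Add(Mul(Mul(6, Mul(Rational(-1, 2), Mul(3, Pow(-2, 2)))), Mul(-3, Pow(-5, -1))), 3), 2) = Pow(Add(Mul(Mul(6, Mul(Rational(-1, 2), Mul(3, 4))), Mul(-3, Rational(-1, 5))), 3), 2) = Pow(Add(Mul(Mul(6, Mul(Rational(-1, 2), 12)), Rational(3, 5)), 3), 2) = Pow(Add(Mul(Mul(6, -6), Rational(3, 5)), 3), 2) = Pow(Add(Mul(-36, Rational(3, 5)), 3), 2) = Pow(Add(Rational(-108, 5), 3), 2) = Pow(Rational(-93, 5), 2) = Rational(8649, 25)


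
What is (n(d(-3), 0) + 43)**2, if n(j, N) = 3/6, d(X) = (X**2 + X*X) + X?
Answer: 7569/4 ≈ 1892.3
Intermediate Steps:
d(X) = X + 2*X**2 (d(X) = (X**2 + X**2) + X = 2*X**2 + X = X + 2*X**2)
n(j, N) = 1/2 (n(j, N) = 3*(1/6) = 1/2)
(n(d(-3), 0) + 43)**2 = (1/2 + 43)**2 = (87/2)**2 = 7569/4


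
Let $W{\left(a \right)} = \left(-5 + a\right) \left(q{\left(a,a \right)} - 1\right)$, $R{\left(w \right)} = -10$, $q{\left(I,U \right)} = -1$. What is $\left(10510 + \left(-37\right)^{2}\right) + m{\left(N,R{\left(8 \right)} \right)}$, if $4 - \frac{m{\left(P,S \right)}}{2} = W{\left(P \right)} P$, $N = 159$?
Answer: $109831$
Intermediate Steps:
$W{\left(a \right)} = 10 - 2 a$ ($W{\left(a \right)} = \left(-5 + a\right) \left(-1 - 1\right) = \left(-5 + a\right) \left(-2\right) = 10 - 2 a$)
$m{\left(P,S \right)} = 8 - 2 P \left(10 - 2 P\right)$ ($m{\left(P,S \right)} = 8 - 2 \left(10 - 2 P\right) P = 8 - 2 P \left(10 - 2 P\right)$)
$\left(10510 + \left(-37\right)^{2}\right) + m{\left(N,R{\left(8 \right)} \right)} = \left(10510 + \left(-37\right)^{2}\right) + \left(8 + 4 \cdot 159 \left(-5 + 159\right)\right) = \left(10510 + 1369\right) + \left(8 + 4 \cdot 159 \cdot 154\right) = 11879 + \left(8 + 97944\right) = 11879 + 97952 = 109831$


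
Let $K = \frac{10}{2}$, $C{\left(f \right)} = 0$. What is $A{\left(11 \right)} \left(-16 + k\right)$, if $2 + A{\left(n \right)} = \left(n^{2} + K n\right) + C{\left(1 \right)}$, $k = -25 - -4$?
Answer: $-6438$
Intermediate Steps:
$k = -21$ ($k = -25 + 4 = -21$)
$K = 5$ ($K = 10 \cdot \frac{1}{2} = 5$)
$A{\left(n \right)} = -2 + n^{2} + 5 n$ ($A{\left(n \right)} = -2 + \left(\left(n^{2} + 5 n\right) + 0\right) = -2 + \left(n^{2} + 5 n\right) = -2 + n^{2} + 5 n$)
$A{\left(11 \right)} \left(-16 + k\right) = \left(-2 + 11^{2} + 5 \cdot 11\right) \left(-16 - 21\right) = \left(-2 + 121 + 55\right) \left(-37\right) = 174 \left(-37\right) = -6438$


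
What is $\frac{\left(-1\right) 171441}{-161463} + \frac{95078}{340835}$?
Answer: $\frac{24594890783}{18344080535} \approx 1.3408$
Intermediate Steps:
$\frac{\left(-1\right) 171441}{-161463} + \frac{95078}{340835} = \left(-171441\right) \left(- \frac{1}{161463}\right) + 95078 \cdot \frac{1}{340835} = \frac{57147}{53821} + \frac{95078}{340835} = \frac{24594890783}{18344080535}$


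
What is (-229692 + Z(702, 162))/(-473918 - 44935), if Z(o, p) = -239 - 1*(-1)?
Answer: 229930/518853 ≈ 0.44315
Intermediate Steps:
Z(o, p) = -238 (Z(o, p) = -239 + 1 = -238)
(-229692 + Z(702, 162))/(-473918 - 44935) = (-229692 - 238)/(-473918 - 44935) = -229930/(-518853) = -229930*(-1/518853) = 229930/518853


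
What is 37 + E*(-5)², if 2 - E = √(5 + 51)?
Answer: 87 - 50*√14 ≈ -100.08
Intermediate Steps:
E = 2 - 2*√14 (E = 2 - √(5 + 51) = 2 - √56 = 2 - 2*√14 ≈ -5.4833)
37 + E*(-5)² = 37 + (2 - 2*√14)*(-5)² = 37 + (2 - 2*√14)*25 = 37 + (50 - 50*√14) = 87 - 50*√14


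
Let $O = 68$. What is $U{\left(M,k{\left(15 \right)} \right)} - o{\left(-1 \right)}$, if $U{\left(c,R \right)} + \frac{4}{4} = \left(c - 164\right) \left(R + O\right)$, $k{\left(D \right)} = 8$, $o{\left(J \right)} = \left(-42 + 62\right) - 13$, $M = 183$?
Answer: $1436$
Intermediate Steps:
$o{\left(J \right)} = 7$ ($o{\left(J \right)} = 20 - 13 = 7$)
$U{\left(c,R \right)} = -1 + \left(-164 + c\right) \left(68 + R\right)$ ($U{\left(c,R \right)} = -1 + \left(c - 164\right) \left(R + 68\right) = -1 + \left(-164 + c\right) \left(68 + R\right)$)
$U{\left(M,k{\left(15 \right)} \right)} - o{\left(-1 \right)} = \left(-11153 - 1312 + 68 \cdot 183 + 8 \cdot 183\right) - 7 = \left(-11153 - 1312 + 12444 + 1464\right) - 7 = 1443 - 7 = 1436$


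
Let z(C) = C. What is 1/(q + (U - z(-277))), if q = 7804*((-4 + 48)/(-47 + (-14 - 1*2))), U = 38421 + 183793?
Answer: 63/13673557 ≈ 4.6074e-6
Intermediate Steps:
U = 222214
q = -343376/63 (q = 7804*(44/(-47 + (-14 - 2))) = 7804*(44/(-47 - 16)) = 7804*(44/(-63)) = 7804*(44*(-1/63)) = 7804*(-44/63) = -343376/63 ≈ -5450.4)
1/(q + (U - z(-277))) = 1/(-343376/63 + (222214 - 1*(-277))) = 1/(-343376/63 + (222214 + 277)) = 1/(-343376/63 + 222491) = 1/(13673557/63) = 63/13673557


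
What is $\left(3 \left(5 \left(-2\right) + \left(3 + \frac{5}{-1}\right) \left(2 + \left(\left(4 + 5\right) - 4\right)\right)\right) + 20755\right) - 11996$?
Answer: $8687$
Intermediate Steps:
$\left(3 \left(5 \left(-2\right) + \left(3 + \frac{5}{-1}\right) \left(2 + \left(\left(4 + 5\right) - 4\right)\right)\right) + 20755\right) - 11996 = \left(3 \left(-10 + \left(3 + 5 \left(-1\right)\right) \left(2 + \left(9 - 4\right)\right)\right) + 20755\right) - 11996 = \left(3 \left(-10 + \left(3 - 5\right) \left(2 + 5\right)\right) + 20755\right) - 11996 = \left(3 \left(-10 - 14\right) + 20755\right) - 11996 = \left(3 \left(-24\right) + 20755\right) - 11996 = \left(-72 + 20755\right) - 11996 = 20683 - 11996 = 8687$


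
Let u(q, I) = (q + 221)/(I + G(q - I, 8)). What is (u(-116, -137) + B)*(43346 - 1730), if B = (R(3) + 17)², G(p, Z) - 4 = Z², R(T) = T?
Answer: 381410640/23 ≈ 1.6583e+7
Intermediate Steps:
G(p, Z) = 4 + Z²
u(q, I) = (221 + q)/(68 + I) (u(q, I) = (q + 221)/(I + (4 + 8²)) = (221 + q)/(I + (4 + 64)) = (221 + q)/(I + 68) = (221 + q)/(68 + I))
B = 400 (B = (3 + 17)² = 20² = 400)
(u(-116, -137) + B)*(43346 - 1730) = ((221 - 116)/(68 - 137) + 400)*(43346 - 1730) = (105/(-69) + 400)*41616 = (-1/69*105 + 400)*41616 = (-35/23 + 400)*41616 = (9165/23)*41616 = 381410640/23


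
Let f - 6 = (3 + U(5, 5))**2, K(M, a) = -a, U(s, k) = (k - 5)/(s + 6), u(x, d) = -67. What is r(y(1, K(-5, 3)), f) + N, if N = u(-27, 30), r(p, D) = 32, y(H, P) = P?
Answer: -35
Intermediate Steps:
U(s, k) = (-5 + k)/(6 + s)
f = 15 (f = 6 + (3 + (-5 + 5)/(6 + 5))**2 = 6 + (3 + 0/11)**2 = 6 + (3 + (1/11)*0)**2 = 6 + (3 + 0)**2 = 6 + 3**2 = 6 + 9 = 15)
N = -67
r(y(1, K(-5, 3)), f) + N = 32 - 67 = -35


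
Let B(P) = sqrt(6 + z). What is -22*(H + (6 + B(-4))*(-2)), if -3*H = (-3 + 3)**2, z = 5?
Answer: 264 + 44*sqrt(11) ≈ 409.93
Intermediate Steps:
B(P) = sqrt(11) (B(P) = sqrt(6 + 5) = sqrt(11))
H = 0 (H = -(-3 + 3)**2/3 = -1/3*0**2 = -1/3*0 = 0)
-22*(H + (6 + B(-4))*(-2)) = -22*(0 + (6 + sqrt(11))*(-2)) = -22*(0 + (-12 - 2*sqrt(11))) = -22*(-12 - 2*sqrt(11)) = 264 + 44*sqrt(11)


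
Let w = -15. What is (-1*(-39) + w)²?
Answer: 576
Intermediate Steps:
(-1*(-39) + w)² = (-1*(-39) - 15)² = (39 - 15)² = 24² = 576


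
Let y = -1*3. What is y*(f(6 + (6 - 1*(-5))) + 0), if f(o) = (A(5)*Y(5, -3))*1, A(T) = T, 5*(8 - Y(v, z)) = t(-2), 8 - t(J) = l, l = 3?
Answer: -105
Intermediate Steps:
t(J) = 5 (t(J) = 8 - 1*3 = 8 - 3 = 5)
Y(v, z) = 7 (Y(v, z) = 8 - ⅕*5 = 8 - 1 = 7)
y = -3
f(o) = 35 (f(o) = (5*7)*1 = 35*1 = 35)
y*(f(6 + (6 - 1*(-5))) + 0) = -3*(35 + 0) = -3*35 = -105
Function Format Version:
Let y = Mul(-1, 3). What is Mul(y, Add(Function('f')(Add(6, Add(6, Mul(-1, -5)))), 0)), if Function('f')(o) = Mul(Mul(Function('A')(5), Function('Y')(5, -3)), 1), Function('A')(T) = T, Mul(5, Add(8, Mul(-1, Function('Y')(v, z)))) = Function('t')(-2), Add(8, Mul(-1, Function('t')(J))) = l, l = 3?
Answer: -105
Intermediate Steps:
Function('t')(J) = 5 (Function('t')(J) = Add(8, Mul(-1, 3)) = Add(8, -3) = 5)
Function('Y')(v, z) = 7 (Function('Y')(v, z) = Add(8, Mul(Rational(-1, 5), 5)) = Add(8, -1) = 7)
y = -3
Function('f')(o) = 35 (Function('f')(o) = Mul(Mul(5, 7), 1) = Mul(35, 1) = 35)
Mul(y, Add(Function('f')(Add(6, Add(6, Mul(-1, -5)))), 0)) = Mul(-3, Add(35, 0)) = Mul(-3, 35) = -105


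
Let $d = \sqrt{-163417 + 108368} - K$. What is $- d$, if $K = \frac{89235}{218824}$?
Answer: $\frac{89235}{218824} - i \sqrt{55049} \approx 0.40779 - 234.63 i$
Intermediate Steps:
$K = \frac{89235}{218824}$ ($K = 89235 \cdot \frac{1}{218824} = \frac{89235}{218824} \approx 0.40779$)
$d = - \frac{89235}{218824} + i \sqrt{55049}$ ($d = \sqrt{-163417 + 108368} - \frac{89235}{218824} = \sqrt{-55049} - \frac{89235}{218824} = i \sqrt{55049} - \frac{89235}{218824} = - \frac{89235}{218824} + i \sqrt{55049} \approx -0.40779 + 234.63 i$)
$- d = - (- \frac{89235}{218824} + i \sqrt{55049}) = \frac{89235}{218824} - i \sqrt{55049}$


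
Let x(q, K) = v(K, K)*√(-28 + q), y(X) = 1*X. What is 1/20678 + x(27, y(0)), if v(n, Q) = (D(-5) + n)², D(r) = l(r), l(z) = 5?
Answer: 1/20678 + 25*I ≈ 4.8361e-5 + 25.0*I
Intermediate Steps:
D(r) = 5
v(n, Q) = (5 + n)²
y(X) = X
x(q, K) = √(-28 + q)*(5 + K)² (x(q, K) = (5 + K)²*√(-28 + q) = √(-28 + q)*(5 + K)²)
1/20678 + x(27, y(0)) = 1/20678 + √(-28 + 27)*(5 + 0)² = 1/20678 + √(-1)*5² = 1/20678 + I*25 = 1/20678 + 25*I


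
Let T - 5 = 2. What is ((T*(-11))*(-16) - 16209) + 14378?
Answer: -599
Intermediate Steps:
T = 7 (T = 5 + 2 = 7)
((T*(-11))*(-16) - 16209) + 14378 = ((7*(-11))*(-16) - 16209) + 14378 = (-77*(-16) - 16209) + 14378 = (1232 - 16209) + 14378 = -14977 + 14378 = -599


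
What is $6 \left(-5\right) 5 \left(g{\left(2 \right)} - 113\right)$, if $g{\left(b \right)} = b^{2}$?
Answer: $16350$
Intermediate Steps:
$6 \left(-5\right) 5 \left(g{\left(2 \right)} - 113\right) = 6 \left(-5\right) 5 \left(2^{2} - 113\right) = \left(-30\right) 5 \left(4 - 113\right) = \left(-150\right) \left(-109\right) = 16350$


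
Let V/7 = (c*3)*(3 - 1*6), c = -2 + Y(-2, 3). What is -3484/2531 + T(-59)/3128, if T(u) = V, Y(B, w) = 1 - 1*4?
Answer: -10100687/7916968 ≈ -1.2758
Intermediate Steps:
Y(B, w) = -3 (Y(B, w) = 1 - 4 = -3)
c = -5 (c = -2 - 3 = -5)
V = 315 (V = 7*((-5*3)*(3 - 1*6)) = 7*(-15*(3 - 6)) = 7*(-15*(-3)) = 7*45 = 315)
T(u) = 315
-3484/2531 + T(-59)/3128 = -3484/2531 + 315/3128 = -10100687/7916968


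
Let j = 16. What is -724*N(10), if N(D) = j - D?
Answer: -4344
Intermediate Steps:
N(D) = 16 - D
-724*N(10) = -724*(16 - 1*10) = -724*(16 - 10) = -724*6 = -4344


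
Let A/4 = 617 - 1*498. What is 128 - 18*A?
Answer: -8440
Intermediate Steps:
A = 476 (A = 4*(617 - 1*498) = 4*(617 - 498) = 4*119 = 476)
128 - 18*A = 128 - 18*476 = 128 - 8568 = -8440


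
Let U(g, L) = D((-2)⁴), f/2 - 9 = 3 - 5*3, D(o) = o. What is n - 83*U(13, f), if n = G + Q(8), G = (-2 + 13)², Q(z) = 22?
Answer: -1185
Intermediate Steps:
G = 121 (G = 11² = 121)
f = -6 (f = 18 + 2*(3 - 5*3) = 18 + 2*(3 - 15) = 18 + 2*(-12) = 18 - 24 = -6)
U(g, L) = 16 (U(g, L) = (-2)⁴ = 16)
n = 143 (n = 121 + 22 = 143)
n - 83*U(13, f) = 143 - 83*16 = 143 - 1328 = -1185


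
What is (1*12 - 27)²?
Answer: 225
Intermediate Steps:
(1*12 - 27)² = (12 - 27)² = (-15)² = 225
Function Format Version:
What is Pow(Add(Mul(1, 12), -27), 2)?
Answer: 225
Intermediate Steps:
Pow(Add(Mul(1, 12), -27), 2) = Pow(Add(12, -27), 2) = Pow(-15, 2) = 225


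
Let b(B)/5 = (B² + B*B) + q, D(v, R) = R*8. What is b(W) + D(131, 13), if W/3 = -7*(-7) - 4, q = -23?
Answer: 182239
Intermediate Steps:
D(v, R) = 8*R
W = 135 (W = 3*(-7*(-7) - 4) = 3*(49 - 4) = 3*45 = 135)
b(B) = -115 + 10*B² (b(B) = 5*((B² + B*B) - 23) = 5*((B² + B²) - 23) = 5*(2*B² - 23) = 5*(-23 + 2*B²) = -115 + 10*B²)
b(W) + D(131, 13) = (-115 + 10*135²) + 8*13 = (-115 + 10*18225) + 104 = (-115 + 182250) + 104 = 182135 + 104 = 182239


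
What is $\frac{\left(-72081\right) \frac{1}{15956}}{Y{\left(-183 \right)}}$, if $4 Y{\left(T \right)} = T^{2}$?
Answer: $- \frac{8009}{14843069} \approx -0.00053958$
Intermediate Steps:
$Y{\left(T \right)} = \frac{T^{2}}{4}$
$\frac{\left(-72081\right) \frac{1}{15956}}{Y{\left(-183 \right)}} = \frac{\left(-72081\right) \frac{1}{15956}}{\frac{1}{4} \left(-183\right)^{2}} = \frac{\left(-72081\right) \frac{1}{15956}}{\frac{1}{4} \cdot 33489} = - \frac{72081}{15956 \cdot \frac{33489}{4}} = \left(- \frac{72081}{15956}\right) \frac{4}{33489} = - \frac{8009}{14843069}$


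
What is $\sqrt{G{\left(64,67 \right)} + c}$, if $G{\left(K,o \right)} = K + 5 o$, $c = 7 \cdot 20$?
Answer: $7 \sqrt{11} \approx 23.216$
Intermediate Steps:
$c = 140$
$\sqrt{G{\left(64,67 \right)} + c} = \sqrt{\left(64 + 5 \cdot 67\right) + 140} = \sqrt{\left(64 + 335\right) + 140} = \sqrt{399 + 140} = \sqrt{539} = 7 \sqrt{11}$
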